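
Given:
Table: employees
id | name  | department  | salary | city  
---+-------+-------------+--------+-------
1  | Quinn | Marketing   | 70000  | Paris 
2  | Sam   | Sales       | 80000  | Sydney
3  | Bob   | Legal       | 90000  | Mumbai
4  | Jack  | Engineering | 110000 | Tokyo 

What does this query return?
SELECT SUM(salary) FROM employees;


SUM(salary) = 70000 + 80000 + 90000 + 110000 = 350000

350000


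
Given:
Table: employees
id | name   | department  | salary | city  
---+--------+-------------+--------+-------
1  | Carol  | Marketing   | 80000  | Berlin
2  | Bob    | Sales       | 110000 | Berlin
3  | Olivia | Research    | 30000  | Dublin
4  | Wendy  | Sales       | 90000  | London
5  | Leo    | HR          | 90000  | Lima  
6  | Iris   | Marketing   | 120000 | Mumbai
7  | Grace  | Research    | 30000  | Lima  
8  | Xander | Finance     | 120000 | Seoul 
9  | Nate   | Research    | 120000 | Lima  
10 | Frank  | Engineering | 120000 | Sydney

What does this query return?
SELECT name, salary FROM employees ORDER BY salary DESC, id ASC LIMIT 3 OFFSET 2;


Sort by salary DESC (id ASC tiebreak), then skip 2 and take 3
Rows 3 through 5

3 rows:
Nate, 120000
Frank, 120000
Bob, 110000


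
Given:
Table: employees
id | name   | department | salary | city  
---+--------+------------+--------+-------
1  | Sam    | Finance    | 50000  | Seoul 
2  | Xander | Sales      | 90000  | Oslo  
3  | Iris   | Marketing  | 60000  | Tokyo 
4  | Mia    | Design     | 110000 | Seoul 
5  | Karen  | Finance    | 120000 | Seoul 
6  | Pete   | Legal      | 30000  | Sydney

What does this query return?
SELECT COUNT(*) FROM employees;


COUNT(*) counts all rows

6


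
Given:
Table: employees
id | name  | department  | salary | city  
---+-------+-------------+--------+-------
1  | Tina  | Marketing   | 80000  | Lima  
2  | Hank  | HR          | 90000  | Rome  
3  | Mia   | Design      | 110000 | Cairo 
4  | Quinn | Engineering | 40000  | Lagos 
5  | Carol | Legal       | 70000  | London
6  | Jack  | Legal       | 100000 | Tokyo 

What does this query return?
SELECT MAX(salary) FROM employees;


Salaries: 80000, 90000, 110000, 40000, 70000, 100000
MAX = 110000

110000


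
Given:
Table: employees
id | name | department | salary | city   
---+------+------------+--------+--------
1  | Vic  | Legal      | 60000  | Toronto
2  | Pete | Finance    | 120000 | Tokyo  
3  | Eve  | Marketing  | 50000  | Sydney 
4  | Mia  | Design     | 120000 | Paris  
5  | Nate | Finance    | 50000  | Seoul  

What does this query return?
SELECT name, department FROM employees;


Projecting columns: name, department

5 rows:
Vic, Legal
Pete, Finance
Eve, Marketing
Mia, Design
Nate, Finance


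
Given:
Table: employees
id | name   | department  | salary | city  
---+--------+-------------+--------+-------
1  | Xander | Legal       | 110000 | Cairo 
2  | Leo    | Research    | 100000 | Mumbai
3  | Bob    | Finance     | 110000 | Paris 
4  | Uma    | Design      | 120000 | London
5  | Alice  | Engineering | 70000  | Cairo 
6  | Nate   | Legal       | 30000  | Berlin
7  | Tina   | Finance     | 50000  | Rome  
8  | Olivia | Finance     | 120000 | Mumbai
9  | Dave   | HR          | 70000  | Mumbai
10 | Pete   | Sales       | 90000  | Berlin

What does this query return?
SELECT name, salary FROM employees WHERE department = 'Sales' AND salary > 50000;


Filtering: department = 'Sales' AND salary > 50000
Matching: 1 rows

1 rows:
Pete, 90000


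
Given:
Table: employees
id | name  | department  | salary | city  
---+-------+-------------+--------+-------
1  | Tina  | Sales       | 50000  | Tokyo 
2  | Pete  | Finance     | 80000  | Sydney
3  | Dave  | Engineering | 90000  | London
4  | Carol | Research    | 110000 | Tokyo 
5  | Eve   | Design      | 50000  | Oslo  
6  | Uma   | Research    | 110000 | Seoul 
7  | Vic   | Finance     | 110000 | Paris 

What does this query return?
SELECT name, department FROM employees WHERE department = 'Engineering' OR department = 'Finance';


Filtering: department = 'Engineering' OR 'Finance'
Matching: 3 rows

3 rows:
Pete, Finance
Dave, Engineering
Vic, Finance


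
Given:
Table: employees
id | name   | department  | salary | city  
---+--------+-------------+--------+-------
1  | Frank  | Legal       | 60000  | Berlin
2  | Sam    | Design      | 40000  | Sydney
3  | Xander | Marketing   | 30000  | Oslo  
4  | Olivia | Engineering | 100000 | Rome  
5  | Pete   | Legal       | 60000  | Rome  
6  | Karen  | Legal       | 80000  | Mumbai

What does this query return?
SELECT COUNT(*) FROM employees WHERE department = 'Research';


Counting rows where department = 'Research'


0


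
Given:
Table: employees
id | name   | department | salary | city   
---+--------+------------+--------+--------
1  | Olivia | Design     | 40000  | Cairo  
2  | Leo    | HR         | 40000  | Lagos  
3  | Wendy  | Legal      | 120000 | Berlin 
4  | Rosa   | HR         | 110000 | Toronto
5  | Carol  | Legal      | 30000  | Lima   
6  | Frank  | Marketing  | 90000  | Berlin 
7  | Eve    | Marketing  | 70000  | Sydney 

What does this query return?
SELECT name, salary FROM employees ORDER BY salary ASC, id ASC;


Sorting by salary ASC, then id ASC for ties

7 rows:
Carol, 30000
Olivia, 40000
Leo, 40000
Eve, 70000
Frank, 90000
Rosa, 110000
Wendy, 120000


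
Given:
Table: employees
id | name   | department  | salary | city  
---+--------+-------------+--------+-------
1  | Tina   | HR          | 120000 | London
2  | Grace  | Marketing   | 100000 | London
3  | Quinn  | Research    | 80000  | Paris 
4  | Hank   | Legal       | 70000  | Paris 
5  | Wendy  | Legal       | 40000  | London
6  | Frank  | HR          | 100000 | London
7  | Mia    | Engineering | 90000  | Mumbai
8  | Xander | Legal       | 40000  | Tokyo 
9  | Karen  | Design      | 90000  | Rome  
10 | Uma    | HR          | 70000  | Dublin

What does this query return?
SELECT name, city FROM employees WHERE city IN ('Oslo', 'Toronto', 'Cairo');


Filtering: city IN ('Oslo', 'Toronto', 'Cairo')
Matching: 0 rows

Empty result set (0 rows)


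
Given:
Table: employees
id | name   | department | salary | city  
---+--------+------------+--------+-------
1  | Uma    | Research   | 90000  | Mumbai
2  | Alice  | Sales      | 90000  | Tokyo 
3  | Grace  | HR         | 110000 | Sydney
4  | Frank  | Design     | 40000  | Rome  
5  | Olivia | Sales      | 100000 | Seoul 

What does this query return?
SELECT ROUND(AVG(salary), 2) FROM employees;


SUM(salary) = 430000
COUNT = 5
ROUND(AVG, 2) = ROUND(430000 / 5, 2) = 86000.0

86000.0


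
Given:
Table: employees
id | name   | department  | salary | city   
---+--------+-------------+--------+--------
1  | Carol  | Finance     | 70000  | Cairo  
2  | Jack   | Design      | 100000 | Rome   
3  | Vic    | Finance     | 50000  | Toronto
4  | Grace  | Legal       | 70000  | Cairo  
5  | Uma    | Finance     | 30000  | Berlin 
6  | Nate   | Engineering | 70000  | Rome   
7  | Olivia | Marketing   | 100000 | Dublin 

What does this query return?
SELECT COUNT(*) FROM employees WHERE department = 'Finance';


Counting rows where department = 'Finance'
  Carol -> MATCH
  Vic -> MATCH
  Uma -> MATCH


3


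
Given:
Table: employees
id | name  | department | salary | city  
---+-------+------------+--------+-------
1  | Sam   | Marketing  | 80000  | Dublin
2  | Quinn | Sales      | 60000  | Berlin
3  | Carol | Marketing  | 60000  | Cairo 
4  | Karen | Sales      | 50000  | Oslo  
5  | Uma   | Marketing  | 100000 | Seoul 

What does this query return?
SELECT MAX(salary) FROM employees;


Salaries: 80000, 60000, 60000, 50000, 100000
MAX = 100000

100000


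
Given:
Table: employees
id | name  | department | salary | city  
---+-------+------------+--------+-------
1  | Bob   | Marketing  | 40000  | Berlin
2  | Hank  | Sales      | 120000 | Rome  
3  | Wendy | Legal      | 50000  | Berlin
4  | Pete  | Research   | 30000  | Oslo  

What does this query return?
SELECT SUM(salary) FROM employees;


SUM(salary) = 40000 + 120000 + 50000 + 30000 = 240000

240000


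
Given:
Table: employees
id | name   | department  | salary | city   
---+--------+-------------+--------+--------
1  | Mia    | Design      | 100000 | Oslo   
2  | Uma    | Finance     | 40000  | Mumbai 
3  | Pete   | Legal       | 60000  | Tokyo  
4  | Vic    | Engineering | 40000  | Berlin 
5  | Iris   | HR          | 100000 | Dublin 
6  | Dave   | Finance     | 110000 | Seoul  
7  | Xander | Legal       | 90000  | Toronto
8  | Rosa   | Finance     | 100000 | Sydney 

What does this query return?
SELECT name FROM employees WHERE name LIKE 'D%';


LIKE 'D%' matches names starting with 'D'
Matching: 1

1 rows:
Dave


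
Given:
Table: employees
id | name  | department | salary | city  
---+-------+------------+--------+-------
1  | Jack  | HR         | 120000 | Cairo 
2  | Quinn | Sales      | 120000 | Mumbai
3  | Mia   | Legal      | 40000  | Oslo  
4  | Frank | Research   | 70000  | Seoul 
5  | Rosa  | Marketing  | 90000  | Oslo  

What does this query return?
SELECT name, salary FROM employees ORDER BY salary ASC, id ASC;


Sorting by salary ASC, then id ASC for ties

5 rows:
Mia, 40000
Frank, 70000
Rosa, 90000
Jack, 120000
Quinn, 120000


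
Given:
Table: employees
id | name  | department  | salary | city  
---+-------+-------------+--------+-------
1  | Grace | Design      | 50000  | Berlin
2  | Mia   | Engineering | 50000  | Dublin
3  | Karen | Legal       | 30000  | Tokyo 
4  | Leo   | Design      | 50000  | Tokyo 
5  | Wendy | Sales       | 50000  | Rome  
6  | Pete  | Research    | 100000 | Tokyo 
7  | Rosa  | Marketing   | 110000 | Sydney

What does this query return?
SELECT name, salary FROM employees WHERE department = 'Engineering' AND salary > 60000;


Filtering: department = 'Engineering' AND salary > 60000
Matching: 0 rows

Empty result set (0 rows)


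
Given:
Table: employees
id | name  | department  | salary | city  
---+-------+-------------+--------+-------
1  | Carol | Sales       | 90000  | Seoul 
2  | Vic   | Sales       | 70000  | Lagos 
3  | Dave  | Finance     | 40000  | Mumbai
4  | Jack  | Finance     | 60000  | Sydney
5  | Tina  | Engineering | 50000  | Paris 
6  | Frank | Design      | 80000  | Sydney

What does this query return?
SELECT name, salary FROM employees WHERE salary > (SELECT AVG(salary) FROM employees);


Subquery: AVG(salary) = 65000.0
Filtering: salary > 65000.0
  Carol (90000) -> MATCH
  Vic (70000) -> MATCH
  Frank (80000) -> MATCH


3 rows:
Carol, 90000
Vic, 70000
Frank, 80000


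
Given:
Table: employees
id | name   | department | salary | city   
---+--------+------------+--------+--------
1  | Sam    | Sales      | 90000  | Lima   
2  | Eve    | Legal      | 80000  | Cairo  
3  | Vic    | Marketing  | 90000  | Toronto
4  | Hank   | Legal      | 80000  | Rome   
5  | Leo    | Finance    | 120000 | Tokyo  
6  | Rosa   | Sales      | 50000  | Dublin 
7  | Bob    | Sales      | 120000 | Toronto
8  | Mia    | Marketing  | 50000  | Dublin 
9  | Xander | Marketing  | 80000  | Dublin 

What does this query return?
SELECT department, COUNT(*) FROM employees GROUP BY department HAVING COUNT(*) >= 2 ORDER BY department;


Groups with count >= 2:
  Legal: 2 -> PASS
  Marketing: 3 -> PASS
  Sales: 3 -> PASS
  Finance: 1 -> filtered out


3 groups:
Legal, 2
Marketing, 3
Sales, 3


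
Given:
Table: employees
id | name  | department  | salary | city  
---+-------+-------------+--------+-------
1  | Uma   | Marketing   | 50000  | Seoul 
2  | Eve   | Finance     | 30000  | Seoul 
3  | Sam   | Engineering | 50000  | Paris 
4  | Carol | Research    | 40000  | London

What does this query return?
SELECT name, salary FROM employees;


Projecting columns: name, salary

4 rows:
Uma, 50000
Eve, 30000
Sam, 50000
Carol, 40000


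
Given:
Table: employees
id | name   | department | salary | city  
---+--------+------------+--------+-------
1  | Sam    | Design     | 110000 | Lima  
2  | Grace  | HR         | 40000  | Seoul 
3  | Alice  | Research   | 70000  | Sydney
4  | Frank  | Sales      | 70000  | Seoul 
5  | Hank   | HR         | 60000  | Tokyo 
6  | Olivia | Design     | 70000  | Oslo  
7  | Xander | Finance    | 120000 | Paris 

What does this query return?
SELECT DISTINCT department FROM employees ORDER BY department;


All 'department' values (row order): Design, HR, Research, Sales, HR, Design, Finance
Removing duplicates leaves 5 unique value(s).

5 values:
Design
Finance
HR
Research
Sales


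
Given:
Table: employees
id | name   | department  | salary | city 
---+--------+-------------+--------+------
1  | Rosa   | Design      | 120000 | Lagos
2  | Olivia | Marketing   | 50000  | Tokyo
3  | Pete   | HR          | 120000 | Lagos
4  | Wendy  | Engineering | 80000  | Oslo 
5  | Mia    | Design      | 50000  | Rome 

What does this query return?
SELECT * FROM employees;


SELECT * returns all 5 rows with all columns

5 rows:
1, Rosa, Design, 120000, Lagos
2, Olivia, Marketing, 50000, Tokyo
3, Pete, HR, 120000, Lagos
4, Wendy, Engineering, 80000, Oslo
5, Mia, Design, 50000, Rome


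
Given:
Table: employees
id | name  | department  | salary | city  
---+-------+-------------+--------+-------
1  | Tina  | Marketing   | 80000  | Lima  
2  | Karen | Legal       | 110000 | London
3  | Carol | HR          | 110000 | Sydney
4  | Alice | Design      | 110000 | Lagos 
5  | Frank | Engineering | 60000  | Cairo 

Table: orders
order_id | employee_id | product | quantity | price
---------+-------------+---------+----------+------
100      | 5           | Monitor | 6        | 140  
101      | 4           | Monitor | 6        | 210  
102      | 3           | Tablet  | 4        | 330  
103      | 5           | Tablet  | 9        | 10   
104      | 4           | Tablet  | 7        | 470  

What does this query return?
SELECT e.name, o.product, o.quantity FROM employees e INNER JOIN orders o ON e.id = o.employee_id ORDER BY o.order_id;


Joining employees.id = orders.employee_id:
  employee Frank (id=5) -> order Monitor
  employee Alice (id=4) -> order Monitor
  employee Carol (id=3) -> order Tablet
  employee Frank (id=5) -> order Tablet
  employee Alice (id=4) -> order Tablet


5 rows:
Frank, Monitor, 6
Alice, Monitor, 6
Carol, Tablet, 4
Frank, Tablet, 9
Alice, Tablet, 7


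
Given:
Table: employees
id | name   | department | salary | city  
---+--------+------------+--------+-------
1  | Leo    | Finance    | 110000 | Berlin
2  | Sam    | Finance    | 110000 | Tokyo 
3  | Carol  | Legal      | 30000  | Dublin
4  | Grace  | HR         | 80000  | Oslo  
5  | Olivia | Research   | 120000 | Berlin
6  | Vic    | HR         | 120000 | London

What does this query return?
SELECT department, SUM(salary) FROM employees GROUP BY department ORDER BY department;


Summing salary within each department:
  Finance: 110000 + 110000 = 220000
  HR: 80000 + 120000 = 200000
  Legal: 30000 = 30000
  Research: 120000 = 120000


4 groups:
Finance, 220000
HR, 200000
Legal, 30000
Research, 120000


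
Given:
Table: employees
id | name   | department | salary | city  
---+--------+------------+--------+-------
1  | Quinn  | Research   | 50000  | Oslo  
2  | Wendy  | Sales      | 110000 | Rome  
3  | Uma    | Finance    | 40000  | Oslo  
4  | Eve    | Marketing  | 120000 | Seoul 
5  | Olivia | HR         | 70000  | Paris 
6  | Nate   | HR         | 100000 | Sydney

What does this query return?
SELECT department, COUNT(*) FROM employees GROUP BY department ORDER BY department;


Assigning each row to its department group:
  Quinn -> Research
  Wendy -> Sales
  Uma -> Finance
  Eve -> Marketing
  Olivia -> HR
  Nate -> HR


5 groups:
Finance, 1
HR, 2
Marketing, 1
Research, 1
Sales, 1


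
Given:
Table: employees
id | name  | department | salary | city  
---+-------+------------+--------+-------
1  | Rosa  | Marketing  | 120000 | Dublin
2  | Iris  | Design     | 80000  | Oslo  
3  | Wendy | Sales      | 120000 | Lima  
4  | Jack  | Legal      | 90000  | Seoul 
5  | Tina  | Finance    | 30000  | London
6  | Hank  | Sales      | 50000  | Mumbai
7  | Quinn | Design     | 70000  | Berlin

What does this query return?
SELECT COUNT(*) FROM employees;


COUNT(*) counts all rows

7


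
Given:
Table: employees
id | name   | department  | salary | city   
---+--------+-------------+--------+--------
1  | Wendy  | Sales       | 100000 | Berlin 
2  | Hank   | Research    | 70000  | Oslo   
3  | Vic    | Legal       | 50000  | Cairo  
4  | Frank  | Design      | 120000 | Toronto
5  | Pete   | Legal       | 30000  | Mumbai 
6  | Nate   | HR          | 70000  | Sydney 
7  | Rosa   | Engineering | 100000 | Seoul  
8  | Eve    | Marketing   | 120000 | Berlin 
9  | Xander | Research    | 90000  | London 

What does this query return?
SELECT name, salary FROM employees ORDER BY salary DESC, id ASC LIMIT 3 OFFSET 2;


Sort by salary DESC (id ASC tiebreak), then skip 2 and take 3
Rows 3 through 5

3 rows:
Wendy, 100000
Rosa, 100000
Xander, 90000


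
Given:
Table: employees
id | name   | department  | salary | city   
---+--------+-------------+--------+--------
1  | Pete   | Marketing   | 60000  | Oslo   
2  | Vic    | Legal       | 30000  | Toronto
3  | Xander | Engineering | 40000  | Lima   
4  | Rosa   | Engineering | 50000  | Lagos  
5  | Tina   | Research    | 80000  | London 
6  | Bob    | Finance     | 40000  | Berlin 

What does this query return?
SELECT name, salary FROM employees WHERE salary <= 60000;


Filtering: salary <= 60000
Matching: 5 rows

5 rows:
Pete, 60000
Vic, 30000
Xander, 40000
Rosa, 50000
Bob, 40000


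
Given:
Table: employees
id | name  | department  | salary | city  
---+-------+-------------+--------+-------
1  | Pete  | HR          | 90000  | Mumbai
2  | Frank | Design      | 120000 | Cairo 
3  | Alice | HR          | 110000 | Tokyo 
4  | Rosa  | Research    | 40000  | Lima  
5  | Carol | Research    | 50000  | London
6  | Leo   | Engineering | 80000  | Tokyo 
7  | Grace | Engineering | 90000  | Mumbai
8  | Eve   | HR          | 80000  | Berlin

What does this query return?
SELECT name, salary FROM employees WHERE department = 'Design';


Filtering: department = 'Design'
Matching rows: 1

1 rows:
Frank, 120000


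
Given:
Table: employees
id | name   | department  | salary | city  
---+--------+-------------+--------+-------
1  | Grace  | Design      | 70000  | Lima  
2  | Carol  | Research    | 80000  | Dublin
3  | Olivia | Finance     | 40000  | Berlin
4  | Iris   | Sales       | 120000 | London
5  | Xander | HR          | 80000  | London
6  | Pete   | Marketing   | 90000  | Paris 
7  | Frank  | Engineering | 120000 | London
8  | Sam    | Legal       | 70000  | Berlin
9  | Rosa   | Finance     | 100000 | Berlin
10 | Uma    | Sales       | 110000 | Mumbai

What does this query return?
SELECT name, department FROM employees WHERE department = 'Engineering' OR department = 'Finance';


Filtering: department = 'Engineering' OR 'Finance'
Matching: 3 rows

3 rows:
Olivia, Finance
Frank, Engineering
Rosa, Finance


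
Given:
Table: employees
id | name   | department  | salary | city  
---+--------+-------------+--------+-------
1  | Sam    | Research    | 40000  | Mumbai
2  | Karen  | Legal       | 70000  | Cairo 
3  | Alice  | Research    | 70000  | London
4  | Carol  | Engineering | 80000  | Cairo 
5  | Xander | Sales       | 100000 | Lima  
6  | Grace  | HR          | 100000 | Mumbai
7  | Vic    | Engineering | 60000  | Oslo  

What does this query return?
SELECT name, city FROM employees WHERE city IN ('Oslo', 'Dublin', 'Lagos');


Filtering: city IN ('Oslo', 'Dublin', 'Lagos')
Matching: 1 rows

1 rows:
Vic, Oslo


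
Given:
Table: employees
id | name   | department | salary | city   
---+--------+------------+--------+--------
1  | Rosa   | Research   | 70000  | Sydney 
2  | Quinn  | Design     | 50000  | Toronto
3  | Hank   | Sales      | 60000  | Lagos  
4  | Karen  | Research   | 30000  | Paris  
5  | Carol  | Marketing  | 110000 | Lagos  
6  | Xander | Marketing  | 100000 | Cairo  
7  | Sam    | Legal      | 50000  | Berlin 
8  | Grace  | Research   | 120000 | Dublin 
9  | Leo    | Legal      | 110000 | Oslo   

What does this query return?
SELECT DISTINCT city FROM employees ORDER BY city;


All 'city' values (row order): Sydney, Toronto, Lagos, Paris, Lagos, Cairo, Berlin, Dublin, Oslo
Removing duplicates leaves 8 unique value(s).

8 values:
Berlin
Cairo
Dublin
Lagos
Oslo
Paris
Sydney
Toronto


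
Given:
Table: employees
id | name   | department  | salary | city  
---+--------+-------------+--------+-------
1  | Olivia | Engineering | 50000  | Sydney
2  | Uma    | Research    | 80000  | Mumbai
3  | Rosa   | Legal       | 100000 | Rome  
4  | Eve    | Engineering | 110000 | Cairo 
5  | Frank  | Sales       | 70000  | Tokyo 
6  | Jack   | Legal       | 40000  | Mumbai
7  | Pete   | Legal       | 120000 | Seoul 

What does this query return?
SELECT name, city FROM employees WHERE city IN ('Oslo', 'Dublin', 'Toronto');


Filtering: city IN ('Oslo', 'Dublin', 'Toronto')
Matching: 0 rows

Empty result set (0 rows)


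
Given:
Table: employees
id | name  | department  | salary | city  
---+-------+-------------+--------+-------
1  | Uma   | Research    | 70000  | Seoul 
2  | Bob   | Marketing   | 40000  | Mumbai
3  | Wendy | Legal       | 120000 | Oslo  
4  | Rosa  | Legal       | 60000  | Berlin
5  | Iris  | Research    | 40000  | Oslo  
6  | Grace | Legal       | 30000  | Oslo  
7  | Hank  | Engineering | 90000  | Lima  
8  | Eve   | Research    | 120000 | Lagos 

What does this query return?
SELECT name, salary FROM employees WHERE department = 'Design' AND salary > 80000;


Filtering: department = 'Design' AND salary > 80000
Matching: 0 rows

Empty result set (0 rows)


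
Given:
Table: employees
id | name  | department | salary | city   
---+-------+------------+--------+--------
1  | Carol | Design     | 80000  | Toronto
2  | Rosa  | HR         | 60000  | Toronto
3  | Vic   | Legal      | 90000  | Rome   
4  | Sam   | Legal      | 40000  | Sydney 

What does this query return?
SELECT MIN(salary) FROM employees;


Salaries: 80000, 60000, 90000, 40000
MIN = 40000

40000


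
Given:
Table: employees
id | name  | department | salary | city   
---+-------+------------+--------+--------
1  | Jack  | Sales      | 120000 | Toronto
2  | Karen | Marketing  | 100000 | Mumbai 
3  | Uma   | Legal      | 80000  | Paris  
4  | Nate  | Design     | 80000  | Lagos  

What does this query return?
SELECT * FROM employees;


SELECT * returns all 4 rows with all columns

4 rows:
1, Jack, Sales, 120000, Toronto
2, Karen, Marketing, 100000, Mumbai
3, Uma, Legal, 80000, Paris
4, Nate, Design, 80000, Lagos


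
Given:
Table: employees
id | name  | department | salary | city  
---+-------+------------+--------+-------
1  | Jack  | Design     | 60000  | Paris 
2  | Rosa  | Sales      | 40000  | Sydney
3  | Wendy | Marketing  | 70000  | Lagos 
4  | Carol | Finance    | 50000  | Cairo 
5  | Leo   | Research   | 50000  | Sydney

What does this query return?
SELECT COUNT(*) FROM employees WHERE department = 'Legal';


Counting rows where department = 'Legal'


0


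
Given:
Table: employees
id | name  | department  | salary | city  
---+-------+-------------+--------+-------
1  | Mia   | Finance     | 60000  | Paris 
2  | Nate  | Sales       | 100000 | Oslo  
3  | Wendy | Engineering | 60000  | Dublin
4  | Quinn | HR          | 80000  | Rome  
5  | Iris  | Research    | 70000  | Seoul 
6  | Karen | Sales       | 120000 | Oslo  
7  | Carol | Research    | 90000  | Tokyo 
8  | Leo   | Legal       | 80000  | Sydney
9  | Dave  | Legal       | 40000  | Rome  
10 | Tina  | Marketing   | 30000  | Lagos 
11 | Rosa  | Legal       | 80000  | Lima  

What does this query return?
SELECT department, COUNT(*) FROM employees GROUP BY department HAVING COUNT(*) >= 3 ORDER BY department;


Groups with count >= 3:
  Legal: 3 -> PASS
  Engineering: 1 -> filtered out
  Finance: 1 -> filtered out
  HR: 1 -> filtered out
  Marketing: 1 -> filtered out
  Research: 2 -> filtered out
  Sales: 2 -> filtered out


1 groups:
Legal, 3


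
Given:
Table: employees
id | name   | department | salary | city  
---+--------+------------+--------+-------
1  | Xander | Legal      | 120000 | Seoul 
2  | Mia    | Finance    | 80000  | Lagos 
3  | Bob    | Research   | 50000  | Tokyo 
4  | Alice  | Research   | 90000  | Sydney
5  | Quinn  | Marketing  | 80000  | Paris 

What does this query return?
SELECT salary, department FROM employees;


Projecting columns: salary, department

5 rows:
120000, Legal
80000, Finance
50000, Research
90000, Research
80000, Marketing


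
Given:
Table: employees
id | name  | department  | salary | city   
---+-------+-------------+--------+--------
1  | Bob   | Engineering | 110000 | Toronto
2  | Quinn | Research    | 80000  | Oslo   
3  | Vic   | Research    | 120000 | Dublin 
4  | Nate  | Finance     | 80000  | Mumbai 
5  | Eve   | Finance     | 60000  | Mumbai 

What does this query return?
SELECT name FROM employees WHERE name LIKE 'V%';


LIKE 'V%' matches names starting with 'V'
Matching: 1

1 rows:
Vic


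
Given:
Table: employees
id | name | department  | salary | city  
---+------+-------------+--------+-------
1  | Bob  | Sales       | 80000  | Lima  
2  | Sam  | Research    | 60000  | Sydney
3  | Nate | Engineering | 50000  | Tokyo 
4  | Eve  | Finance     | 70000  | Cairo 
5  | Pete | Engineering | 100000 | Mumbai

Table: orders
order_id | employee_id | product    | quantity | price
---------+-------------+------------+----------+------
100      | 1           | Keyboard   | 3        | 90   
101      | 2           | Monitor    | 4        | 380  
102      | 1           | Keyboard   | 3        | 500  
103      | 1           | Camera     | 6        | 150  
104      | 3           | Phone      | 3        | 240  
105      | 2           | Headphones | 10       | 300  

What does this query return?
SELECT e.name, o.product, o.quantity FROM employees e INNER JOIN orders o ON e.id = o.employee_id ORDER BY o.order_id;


Joining employees.id = orders.employee_id:
  employee Bob (id=1) -> order Keyboard
  employee Sam (id=2) -> order Monitor
  employee Bob (id=1) -> order Keyboard
  employee Bob (id=1) -> order Camera
  employee Nate (id=3) -> order Phone
  employee Sam (id=2) -> order Headphones


6 rows:
Bob, Keyboard, 3
Sam, Monitor, 4
Bob, Keyboard, 3
Bob, Camera, 6
Nate, Phone, 3
Sam, Headphones, 10


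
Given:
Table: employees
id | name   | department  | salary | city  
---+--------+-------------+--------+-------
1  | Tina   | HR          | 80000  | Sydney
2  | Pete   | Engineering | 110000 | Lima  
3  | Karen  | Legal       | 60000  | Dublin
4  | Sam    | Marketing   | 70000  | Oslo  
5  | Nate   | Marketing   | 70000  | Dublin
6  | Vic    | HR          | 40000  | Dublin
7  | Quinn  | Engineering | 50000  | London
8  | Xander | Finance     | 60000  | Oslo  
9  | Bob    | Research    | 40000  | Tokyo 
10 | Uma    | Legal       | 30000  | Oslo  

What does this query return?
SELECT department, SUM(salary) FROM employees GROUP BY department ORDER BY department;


Summing salary within each department:
  Engineering: 110000 + 50000 = 160000
  Finance: 60000 = 60000
  HR: 80000 + 40000 = 120000
  Legal: 60000 + 30000 = 90000
  Marketing: 70000 + 70000 = 140000
  Research: 40000 = 40000


6 groups:
Engineering, 160000
Finance, 60000
HR, 120000
Legal, 90000
Marketing, 140000
Research, 40000


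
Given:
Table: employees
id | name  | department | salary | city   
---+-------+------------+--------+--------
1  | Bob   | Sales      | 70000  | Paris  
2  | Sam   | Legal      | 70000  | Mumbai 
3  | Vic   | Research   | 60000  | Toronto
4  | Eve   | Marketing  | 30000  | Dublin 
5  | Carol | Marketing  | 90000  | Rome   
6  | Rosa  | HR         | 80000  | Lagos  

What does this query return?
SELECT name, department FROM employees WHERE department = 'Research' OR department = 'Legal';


Filtering: department = 'Research' OR 'Legal'
Matching: 2 rows

2 rows:
Sam, Legal
Vic, Research


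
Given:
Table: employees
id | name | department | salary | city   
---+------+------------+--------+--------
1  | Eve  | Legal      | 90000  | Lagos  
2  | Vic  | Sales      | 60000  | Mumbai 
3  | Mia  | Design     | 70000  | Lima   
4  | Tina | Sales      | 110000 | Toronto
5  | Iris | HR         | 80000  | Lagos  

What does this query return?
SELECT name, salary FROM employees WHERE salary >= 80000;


Filtering: salary >= 80000
Matching: 3 rows

3 rows:
Eve, 90000
Tina, 110000
Iris, 80000


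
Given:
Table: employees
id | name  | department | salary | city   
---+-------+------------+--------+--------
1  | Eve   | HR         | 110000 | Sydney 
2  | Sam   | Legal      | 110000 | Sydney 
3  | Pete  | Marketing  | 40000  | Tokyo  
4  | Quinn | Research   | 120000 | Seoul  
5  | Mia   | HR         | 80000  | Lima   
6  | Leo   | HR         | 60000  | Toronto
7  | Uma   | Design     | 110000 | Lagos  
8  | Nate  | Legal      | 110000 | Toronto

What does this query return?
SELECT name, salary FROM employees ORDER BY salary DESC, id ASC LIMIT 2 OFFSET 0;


Sort by salary DESC (id ASC tiebreak), then skip 0 and take 2
Rows 1 through 2

2 rows:
Quinn, 120000
Eve, 110000


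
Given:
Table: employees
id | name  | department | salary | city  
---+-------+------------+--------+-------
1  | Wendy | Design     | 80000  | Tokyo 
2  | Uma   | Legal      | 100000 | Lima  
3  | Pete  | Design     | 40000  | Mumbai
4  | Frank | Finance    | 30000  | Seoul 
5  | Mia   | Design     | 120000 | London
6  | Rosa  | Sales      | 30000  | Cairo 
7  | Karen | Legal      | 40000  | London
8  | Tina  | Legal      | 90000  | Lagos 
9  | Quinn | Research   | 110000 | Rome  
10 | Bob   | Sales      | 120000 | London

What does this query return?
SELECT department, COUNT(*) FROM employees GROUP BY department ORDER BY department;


Assigning each row to its department group:
  Wendy -> Design
  Uma -> Legal
  Pete -> Design
  Frank -> Finance
  Mia -> Design
  Rosa -> Sales
  Karen -> Legal
  Tina -> Legal
  Quinn -> Research
  Bob -> Sales


5 groups:
Design, 3
Finance, 1
Legal, 3
Research, 1
Sales, 2


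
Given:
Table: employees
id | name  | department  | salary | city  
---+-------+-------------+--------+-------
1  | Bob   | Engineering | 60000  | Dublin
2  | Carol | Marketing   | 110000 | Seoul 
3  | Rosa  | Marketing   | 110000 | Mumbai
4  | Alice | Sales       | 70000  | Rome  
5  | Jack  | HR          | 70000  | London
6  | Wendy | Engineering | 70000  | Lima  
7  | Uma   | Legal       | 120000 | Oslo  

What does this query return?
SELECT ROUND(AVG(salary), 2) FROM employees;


SUM(salary) = 610000
COUNT = 7
ROUND(AVG, 2) = ROUND(610000 / 7, 2) = 87142.86

87142.86


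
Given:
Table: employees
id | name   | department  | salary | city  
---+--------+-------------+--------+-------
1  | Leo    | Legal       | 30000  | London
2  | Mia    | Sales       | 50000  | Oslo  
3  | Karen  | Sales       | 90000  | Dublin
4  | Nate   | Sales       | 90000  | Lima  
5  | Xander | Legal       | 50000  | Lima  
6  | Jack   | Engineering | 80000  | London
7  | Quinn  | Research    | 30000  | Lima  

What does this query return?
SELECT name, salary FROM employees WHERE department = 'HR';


Filtering: department = 'HR'
Matching rows: 0

Empty result set (0 rows)


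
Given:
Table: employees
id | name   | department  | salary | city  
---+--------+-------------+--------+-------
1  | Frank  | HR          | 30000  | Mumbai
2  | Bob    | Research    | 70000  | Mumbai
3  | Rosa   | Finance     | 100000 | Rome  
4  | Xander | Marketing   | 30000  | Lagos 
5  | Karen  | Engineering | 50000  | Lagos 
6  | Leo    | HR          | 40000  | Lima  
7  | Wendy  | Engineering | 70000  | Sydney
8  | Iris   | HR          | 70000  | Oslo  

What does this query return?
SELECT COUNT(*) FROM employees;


COUNT(*) counts all rows

8


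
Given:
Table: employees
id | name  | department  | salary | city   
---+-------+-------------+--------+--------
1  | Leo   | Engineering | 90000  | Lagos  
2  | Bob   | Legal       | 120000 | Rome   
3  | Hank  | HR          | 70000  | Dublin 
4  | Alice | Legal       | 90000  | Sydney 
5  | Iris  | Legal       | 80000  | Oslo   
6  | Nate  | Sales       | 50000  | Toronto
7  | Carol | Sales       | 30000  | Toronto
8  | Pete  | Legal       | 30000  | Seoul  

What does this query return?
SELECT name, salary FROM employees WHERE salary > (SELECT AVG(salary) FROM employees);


Subquery: AVG(salary) = 70000.0
Filtering: salary > 70000.0
  Leo (90000) -> MATCH
  Bob (120000) -> MATCH
  Alice (90000) -> MATCH
  Iris (80000) -> MATCH


4 rows:
Leo, 90000
Bob, 120000
Alice, 90000
Iris, 80000


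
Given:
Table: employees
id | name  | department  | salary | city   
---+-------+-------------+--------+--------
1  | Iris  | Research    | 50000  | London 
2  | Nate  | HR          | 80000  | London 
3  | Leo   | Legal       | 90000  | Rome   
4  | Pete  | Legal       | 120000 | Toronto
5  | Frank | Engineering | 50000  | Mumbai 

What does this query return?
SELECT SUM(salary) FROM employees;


SUM(salary) = 50000 + 80000 + 90000 + 120000 + 50000 = 390000

390000


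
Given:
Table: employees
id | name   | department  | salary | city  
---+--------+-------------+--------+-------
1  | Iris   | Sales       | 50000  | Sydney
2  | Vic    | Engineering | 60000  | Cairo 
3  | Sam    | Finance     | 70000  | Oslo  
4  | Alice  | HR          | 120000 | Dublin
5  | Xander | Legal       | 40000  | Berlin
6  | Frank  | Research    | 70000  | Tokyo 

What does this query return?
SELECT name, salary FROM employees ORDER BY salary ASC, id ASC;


Sorting by salary ASC, then id ASC for ties

6 rows:
Xander, 40000
Iris, 50000
Vic, 60000
Sam, 70000
Frank, 70000
Alice, 120000


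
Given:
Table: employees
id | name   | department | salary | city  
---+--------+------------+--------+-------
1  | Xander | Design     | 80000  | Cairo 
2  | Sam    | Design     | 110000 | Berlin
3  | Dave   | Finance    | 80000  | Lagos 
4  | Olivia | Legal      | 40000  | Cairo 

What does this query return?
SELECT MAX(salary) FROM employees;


Salaries: 80000, 110000, 80000, 40000
MAX = 110000

110000


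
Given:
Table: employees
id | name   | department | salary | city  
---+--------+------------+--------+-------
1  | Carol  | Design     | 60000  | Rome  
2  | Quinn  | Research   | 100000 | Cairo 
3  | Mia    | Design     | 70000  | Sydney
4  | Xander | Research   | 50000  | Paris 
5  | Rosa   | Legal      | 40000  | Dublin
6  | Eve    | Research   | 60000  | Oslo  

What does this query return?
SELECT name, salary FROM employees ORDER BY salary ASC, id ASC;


Sorting by salary ASC, then id ASC for ties

6 rows:
Rosa, 40000
Xander, 50000
Carol, 60000
Eve, 60000
Mia, 70000
Quinn, 100000


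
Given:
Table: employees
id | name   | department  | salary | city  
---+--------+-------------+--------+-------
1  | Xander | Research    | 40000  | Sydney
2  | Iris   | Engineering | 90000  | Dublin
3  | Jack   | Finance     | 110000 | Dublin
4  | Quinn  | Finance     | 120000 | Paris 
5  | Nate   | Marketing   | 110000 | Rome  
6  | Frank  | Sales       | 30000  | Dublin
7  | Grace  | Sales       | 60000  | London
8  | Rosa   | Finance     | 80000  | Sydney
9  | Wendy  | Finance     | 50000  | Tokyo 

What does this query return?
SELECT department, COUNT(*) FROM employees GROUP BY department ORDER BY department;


Assigning each row to its department group:
  Xander -> Research
  Iris -> Engineering
  Jack -> Finance
  Quinn -> Finance
  Nate -> Marketing
  Frank -> Sales
  Grace -> Sales
  Rosa -> Finance
  Wendy -> Finance


5 groups:
Engineering, 1
Finance, 4
Marketing, 1
Research, 1
Sales, 2


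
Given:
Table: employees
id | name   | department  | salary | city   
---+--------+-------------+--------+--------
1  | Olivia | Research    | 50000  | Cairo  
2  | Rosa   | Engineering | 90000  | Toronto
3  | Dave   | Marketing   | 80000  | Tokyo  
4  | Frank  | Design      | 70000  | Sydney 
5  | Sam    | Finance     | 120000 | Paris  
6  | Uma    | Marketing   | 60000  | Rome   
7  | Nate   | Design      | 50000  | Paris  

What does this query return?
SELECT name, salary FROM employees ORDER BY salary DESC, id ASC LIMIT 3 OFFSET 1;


Sort by salary DESC (id ASC tiebreak), then skip 1 and take 3
Rows 2 through 4

3 rows:
Rosa, 90000
Dave, 80000
Frank, 70000


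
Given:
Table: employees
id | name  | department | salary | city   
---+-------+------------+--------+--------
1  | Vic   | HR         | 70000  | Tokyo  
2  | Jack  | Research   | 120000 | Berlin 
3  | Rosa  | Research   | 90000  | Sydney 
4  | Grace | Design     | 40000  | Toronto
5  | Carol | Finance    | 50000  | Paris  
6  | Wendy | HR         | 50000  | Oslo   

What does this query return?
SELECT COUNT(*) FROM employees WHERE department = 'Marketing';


Counting rows where department = 'Marketing'


0


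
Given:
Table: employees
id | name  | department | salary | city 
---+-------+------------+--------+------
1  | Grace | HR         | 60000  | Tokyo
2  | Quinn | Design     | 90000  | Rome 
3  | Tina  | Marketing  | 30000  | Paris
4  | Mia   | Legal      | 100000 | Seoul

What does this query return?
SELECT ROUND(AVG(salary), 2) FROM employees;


SUM(salary) = 280000
COUNT = 4
ROUND(AVG, 2) = ROUND(280000 / 4, 2) = 70000.0

70000.0


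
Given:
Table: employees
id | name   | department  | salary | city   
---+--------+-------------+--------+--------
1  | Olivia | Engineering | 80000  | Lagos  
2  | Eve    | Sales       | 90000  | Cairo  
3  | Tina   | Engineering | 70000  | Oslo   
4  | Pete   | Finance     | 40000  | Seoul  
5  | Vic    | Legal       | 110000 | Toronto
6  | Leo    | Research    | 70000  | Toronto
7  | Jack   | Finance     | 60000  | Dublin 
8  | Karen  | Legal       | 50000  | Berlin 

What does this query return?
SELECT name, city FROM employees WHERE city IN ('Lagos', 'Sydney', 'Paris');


Filtering: city IN ('Lagos', 'Sydney', 'Paris')
Matching: 1 rows

1 rows:
Olivia, Lagos


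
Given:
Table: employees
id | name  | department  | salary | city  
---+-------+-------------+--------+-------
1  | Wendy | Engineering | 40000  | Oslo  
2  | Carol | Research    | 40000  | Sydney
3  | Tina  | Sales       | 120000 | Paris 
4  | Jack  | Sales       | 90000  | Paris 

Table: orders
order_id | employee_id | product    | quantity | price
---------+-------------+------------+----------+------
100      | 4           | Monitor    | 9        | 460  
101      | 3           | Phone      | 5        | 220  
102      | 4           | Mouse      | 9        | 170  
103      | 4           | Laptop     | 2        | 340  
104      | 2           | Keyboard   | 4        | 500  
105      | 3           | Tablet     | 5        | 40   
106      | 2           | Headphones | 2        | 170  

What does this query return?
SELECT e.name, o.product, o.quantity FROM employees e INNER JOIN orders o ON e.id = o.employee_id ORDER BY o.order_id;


Joining employees.id = orders.employee_id:
  employee Jack (id=4) -> order Monitor
  employee Tina (id=3) -> order Phone
  employee Jack (id=4) -> order Mouse
  employee Jack (id=4) -> order Laptop
  employee Carol (id=2) -> order Keyboard
  employee Tina (id=3) -> order Tablet
  employee Carol (id=2) -> order Headphones


7 rows:
Jack, Monitor, 9
Tina, Phone, 5
Jack, Mouse, 9
Jack, Laptop, 2
Carol, Keyboard, 4
Tina, Tablet, 5
Carol, Headphones, 2


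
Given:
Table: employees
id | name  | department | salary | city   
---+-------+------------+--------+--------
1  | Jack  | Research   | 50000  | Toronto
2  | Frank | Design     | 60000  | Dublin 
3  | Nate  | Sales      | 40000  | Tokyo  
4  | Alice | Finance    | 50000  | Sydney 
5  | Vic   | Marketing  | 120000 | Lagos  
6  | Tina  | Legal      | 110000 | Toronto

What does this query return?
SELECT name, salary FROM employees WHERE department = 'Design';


Filtering: department = 'Design'
Matching rows: 1

1 rows:
Frank, 60000


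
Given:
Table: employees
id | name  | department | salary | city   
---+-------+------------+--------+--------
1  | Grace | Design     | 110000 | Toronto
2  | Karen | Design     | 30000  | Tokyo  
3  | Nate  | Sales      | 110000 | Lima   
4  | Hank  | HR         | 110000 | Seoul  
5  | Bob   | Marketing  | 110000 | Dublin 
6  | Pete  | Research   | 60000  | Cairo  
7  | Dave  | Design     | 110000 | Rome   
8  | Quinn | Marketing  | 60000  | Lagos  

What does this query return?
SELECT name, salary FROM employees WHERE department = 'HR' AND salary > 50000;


Filtering: department = 'HR' AND salary > 50000
Matching: 1 rows

1 rows:
Hank, 110000
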